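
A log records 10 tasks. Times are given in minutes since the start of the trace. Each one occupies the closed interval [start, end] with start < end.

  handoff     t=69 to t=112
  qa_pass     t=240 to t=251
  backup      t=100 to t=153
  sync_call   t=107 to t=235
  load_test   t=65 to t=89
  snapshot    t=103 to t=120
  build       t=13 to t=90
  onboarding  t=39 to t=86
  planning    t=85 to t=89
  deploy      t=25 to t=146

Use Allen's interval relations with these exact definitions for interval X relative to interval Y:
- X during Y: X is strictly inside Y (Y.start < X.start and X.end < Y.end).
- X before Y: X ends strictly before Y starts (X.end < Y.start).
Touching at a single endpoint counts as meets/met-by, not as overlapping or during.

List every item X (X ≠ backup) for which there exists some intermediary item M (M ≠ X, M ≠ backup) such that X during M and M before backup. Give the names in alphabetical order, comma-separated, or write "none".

load_test, onboarding, planning

Target backup = [t=100, t=153].
Intermediaries M with M before backup: build, load_test, onboarding, planning.
Via build — items with X during build: load_test, onboarding, planning.
Via load_test — items with X during load_test: none.
Via onboarding — items with X during onboarding: none.
Via planning — items with X during planning: none.
Union: load_test, onboarding, planning.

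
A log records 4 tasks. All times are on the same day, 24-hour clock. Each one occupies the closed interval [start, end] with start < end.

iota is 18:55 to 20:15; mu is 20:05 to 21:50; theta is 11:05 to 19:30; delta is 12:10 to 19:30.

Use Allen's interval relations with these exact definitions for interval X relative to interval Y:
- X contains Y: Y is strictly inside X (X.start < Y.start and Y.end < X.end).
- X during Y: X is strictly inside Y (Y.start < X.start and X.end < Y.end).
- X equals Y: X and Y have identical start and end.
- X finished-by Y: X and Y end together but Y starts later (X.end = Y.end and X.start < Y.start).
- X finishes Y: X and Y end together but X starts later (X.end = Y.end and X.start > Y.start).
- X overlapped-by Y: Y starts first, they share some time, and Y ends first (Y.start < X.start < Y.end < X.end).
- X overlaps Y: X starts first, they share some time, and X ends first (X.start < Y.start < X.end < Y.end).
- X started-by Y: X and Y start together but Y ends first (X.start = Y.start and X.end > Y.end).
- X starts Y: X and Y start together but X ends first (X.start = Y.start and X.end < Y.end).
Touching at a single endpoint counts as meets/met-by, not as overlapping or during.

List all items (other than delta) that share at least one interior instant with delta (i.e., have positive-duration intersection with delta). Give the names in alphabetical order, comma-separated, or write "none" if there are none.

iota, theta

Target delta = [12:10, 19:30].
iota [18:55, 20:15] → overlapped-by → yes.
mu [20:05, 21:50] → after → no.
theta [11:05, 19:30] → finished-by → yes.
Result: iota, theta.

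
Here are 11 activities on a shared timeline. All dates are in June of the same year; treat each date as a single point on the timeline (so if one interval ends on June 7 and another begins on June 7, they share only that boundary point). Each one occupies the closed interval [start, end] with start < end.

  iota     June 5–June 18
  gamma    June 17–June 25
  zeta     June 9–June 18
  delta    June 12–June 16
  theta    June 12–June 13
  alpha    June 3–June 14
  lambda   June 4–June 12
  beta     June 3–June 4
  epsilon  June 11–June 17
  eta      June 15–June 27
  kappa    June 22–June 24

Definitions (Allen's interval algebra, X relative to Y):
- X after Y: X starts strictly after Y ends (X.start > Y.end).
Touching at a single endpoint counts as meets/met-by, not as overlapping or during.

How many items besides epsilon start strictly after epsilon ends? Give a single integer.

1

Target epsilon = [June 11, June 17].
alpha [June 3, June 14] → overlaps → no.
beta [June 3, June 4] → before → no.
delta [June 12, June 16] → during → no.
eta [June 15, June 27] → overlapped-by → no.
gamma [June 17, June 25] → met-by → no.
iota [June 5, June 18] → contains → no.
kappa [June 22, June 24] → after → counts.
lambda [June 4, June 12] → overlaps → no.
theta [June 12, June 13] → during → no.
zeta [June 9, June 18] → contains → no.
Total: 1.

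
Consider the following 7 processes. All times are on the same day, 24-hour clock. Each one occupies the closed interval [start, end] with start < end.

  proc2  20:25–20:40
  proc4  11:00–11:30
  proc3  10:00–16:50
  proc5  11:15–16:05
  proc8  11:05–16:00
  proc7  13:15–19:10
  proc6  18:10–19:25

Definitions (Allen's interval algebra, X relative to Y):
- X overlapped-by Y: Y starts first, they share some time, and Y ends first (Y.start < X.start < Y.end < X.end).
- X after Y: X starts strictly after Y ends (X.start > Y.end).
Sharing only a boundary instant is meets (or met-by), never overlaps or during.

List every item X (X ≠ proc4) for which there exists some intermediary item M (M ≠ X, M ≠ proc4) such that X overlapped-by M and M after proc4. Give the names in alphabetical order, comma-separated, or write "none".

proc6

Target proc4 = [11:00, 11:30].
Intermediaries M with M after proc4: proc2, proc6, proc7.
Via proc2 — items with X overlapped-by proc2: none.
Via proc6 — items with X overlapped-by proc6: none.
Via proc7 — items with X overlapped-by proc7: proc6.
Union: proc6.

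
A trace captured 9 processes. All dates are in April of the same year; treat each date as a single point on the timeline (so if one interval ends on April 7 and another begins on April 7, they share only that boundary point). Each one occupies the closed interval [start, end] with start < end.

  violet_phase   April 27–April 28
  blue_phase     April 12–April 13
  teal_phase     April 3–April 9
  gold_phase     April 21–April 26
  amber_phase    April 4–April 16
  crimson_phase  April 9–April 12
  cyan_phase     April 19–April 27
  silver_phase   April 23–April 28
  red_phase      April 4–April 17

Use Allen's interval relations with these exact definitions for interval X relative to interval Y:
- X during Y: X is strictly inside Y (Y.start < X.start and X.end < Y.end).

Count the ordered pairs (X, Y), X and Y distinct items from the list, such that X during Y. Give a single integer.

Checking all 72 ordered pairs for relation 'during'; matching pairs in alphabetical order:
(blue_phase, amber_phase): blue_phase during amber_phase ✓
(blue_phase, red_phase): blue_phase during red_phase ✓
(crimson_phase, amber_phase): crimson_phase during amber_phase ✓
(crimson_phase, red_phase): crimson_phase during red_phase ✓
(gold_phase, cyan_phase): gold_phase during cyan_phase ✓
Count: 5.

5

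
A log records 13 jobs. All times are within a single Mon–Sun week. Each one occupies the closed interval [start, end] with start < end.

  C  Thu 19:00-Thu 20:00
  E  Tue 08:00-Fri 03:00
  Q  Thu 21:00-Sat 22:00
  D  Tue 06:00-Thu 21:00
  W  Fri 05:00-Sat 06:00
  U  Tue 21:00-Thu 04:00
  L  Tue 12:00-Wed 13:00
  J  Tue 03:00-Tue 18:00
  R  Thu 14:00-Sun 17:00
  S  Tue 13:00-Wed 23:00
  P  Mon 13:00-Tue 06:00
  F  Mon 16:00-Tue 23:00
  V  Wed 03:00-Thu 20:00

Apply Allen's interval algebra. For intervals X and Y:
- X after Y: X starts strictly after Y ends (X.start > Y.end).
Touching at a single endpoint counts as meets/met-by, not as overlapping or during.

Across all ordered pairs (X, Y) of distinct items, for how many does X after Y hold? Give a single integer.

38

Checking all 156 ordered pairs for relation 'after'; matching pairs in alphabetical order:
(C, F): C after F ✓
(C, J): C after J ✓
(C, L): C after L ✓
(C, P): C after P ✓
(C, S): C after S ✓
(C, U): C after U ✓
(E, P): E after P ✓
(L, P): L after P ✓
(Q, C): Q after C ✓
(Q, F): Q after F ✓
(Q, J): Q after J ✓
(Q, L): Q after L ✓
(Q, P): Q after P ✓
(Q, S): Q after S ✓
(Q, U): Q after U ✓
(Q, V): Q after V ✓
(R, F): R after F ✓
(R, J): R after J ✓
(R, L): R after L ✓
(R, P): R after P ✓
(R, S): R after S ✓
(R, U): R after U ✓
(S, P): S after P ✓
(U, J): U after J ✓
... plus 14 further pairs not listed.
Count: 38.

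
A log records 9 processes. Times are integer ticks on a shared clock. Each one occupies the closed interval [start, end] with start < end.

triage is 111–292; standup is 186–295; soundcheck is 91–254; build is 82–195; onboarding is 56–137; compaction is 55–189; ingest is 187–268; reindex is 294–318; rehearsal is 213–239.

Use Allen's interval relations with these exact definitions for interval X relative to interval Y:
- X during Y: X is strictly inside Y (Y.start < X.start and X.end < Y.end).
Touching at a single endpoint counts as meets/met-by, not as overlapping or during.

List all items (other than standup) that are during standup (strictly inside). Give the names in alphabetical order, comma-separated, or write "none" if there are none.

ingest, rehearsal

Target standup = [186, 295].
build [82, 195] → overlaps → no.
compaction [55, 189] → overlaps → no.
ingest [187, 268] → during → yes.
onboarding [56, 137] → before → no.
rehearsal [213, 239] → during → yes.
reindex [294, 318] → overlapped-by → no.
soundcheck [91, 254] → overlaps → no.
triage [111, 292] → overlaps → no.
Result: ingest, rehearsal.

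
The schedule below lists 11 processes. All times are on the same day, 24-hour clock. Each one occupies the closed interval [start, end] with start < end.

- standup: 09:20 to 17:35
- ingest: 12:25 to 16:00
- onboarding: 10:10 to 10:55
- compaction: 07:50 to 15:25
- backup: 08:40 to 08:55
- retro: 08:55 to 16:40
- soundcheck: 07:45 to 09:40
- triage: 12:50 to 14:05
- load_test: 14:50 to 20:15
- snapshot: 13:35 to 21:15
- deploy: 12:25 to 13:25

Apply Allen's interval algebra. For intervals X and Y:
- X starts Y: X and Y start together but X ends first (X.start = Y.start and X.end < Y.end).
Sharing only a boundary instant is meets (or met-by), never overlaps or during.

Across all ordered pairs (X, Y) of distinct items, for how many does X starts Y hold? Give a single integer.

1

Checking all 110 ordered pairs for relation 'starts'; matching pairs in alphabetical order:
(deploy, ingest): deploy starts ingest ✓
Count: 1.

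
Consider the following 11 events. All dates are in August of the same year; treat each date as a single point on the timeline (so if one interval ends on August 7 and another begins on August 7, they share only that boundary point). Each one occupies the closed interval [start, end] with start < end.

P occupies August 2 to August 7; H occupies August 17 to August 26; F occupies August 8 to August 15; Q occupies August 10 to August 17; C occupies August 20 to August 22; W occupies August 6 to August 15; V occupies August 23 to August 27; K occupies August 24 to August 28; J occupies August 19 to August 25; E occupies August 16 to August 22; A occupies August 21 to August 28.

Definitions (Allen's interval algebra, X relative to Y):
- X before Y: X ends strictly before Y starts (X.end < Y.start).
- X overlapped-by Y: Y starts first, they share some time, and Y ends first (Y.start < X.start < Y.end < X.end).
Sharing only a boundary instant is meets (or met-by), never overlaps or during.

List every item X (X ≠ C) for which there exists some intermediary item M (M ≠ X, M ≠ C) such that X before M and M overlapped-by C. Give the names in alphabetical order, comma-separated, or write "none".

F, P, Q, W

Target C = [August 20, August 22].
Intermediaries M with M overlapped-by C: A.
Via A — items with X before A: F, P, Q, W.
Union: F, P, Q, W.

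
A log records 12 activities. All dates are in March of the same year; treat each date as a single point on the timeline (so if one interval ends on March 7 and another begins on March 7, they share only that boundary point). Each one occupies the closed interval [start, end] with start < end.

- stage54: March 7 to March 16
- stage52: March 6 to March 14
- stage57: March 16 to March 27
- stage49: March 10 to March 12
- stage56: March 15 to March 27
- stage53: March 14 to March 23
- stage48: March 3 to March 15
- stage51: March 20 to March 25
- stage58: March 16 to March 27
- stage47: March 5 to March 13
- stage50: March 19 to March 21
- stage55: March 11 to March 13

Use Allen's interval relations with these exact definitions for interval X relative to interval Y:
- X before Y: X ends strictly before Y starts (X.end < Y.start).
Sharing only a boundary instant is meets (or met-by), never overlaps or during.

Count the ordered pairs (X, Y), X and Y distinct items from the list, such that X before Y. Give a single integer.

29

Checking all 132 ordered pairs for relation 'before'; matching pairs in alphabetical order:
(stage47, stage50): stage47 before stage50 ✓
(stage47, stage51): stage47 before stage51 ✓
(stage47, stage53): stage47 before stage53 ✓
(stage47, stage56): stage47 before stage56 ✓
(stage47, stage57): stage47 before stage57 ✓
(stage47, stage58): stage47 before stage58 ✓
(stage48, stage50): stage48 before stage50 ✓
(stage48, stage51): stage48 before stage51 ✓
(stage48, stage57): stage48 before stage57 ✓
(stage48, stage58): stage48 before stage58 ✓
(stage49, stage50): stage49 before stage50 ✓
(stage49, stage51): stage49 before stage51 ✓
(stage49, stage53): stage49 before stage53 ✓
(stage49, stage56): stage49 before stage56 ✓
(stage49, stage57): stage49 before stage57 ✓
(stage49, stage58): stage49 before stage58 ✓
(stage52, stage50): stage52 before stage50 ✓
(stage52, stage51): stage52 before stage51 ✓
(stage52, stage56): stage52 before stage56 ✓
(stage52, stage57): stage52 before stage57 ✓
(stage52, stage58): stage52 before stage58 ✓
(stage54, stage50): stage54 before stage50 ✓
(stage54, stage51): stage54 before stage51 ✓
(stage55, stage50): stage55 before stage50 ✓
... plus 5 further pairs not listed.
Count: 29.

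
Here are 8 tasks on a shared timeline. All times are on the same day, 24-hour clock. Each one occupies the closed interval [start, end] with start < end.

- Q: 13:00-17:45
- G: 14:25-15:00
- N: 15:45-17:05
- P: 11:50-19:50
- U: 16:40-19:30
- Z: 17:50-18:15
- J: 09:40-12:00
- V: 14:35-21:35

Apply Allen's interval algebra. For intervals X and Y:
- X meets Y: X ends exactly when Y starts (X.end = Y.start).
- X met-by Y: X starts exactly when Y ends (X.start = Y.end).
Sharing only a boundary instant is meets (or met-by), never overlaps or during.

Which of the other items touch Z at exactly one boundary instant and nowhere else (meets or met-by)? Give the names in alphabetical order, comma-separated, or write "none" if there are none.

Target Z = [17:50, 18:15].
G [14:25, 15:00] → before → no.
J [09:40, 12:00] → before → no.
N [15:45, 17:05] → before → no.
P [11:50, 19:50] → contains → no.
Q [13:00, 17:45] → before → no.
U [16:40, 19:30] → contains → no.
V [14:35, 21:35] → contains → no.
Result: none.

none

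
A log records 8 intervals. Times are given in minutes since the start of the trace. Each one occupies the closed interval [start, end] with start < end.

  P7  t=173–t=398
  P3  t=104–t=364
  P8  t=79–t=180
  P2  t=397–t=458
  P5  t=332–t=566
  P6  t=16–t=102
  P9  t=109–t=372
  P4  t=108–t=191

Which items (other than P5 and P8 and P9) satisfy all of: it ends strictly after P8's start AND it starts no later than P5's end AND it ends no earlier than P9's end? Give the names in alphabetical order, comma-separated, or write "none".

P2, P7

Conditions: its end is strictly after P8's start (X.end > t=79) AND its start is no later than P5's end (X.start <= t=566) AND its end is no earlier than P9's end (X.end >= t=372).
P2: end t=458 > t=79? ✓; start t=397 <= t=566? ✓; end t=458 >= t=372? ✓ → yes.
P3: end t=364 > t=79? ✓; start t=104 <= t=566? ✓; end t=364 >= t=372? ✗ → no.
P4: end t=191 > t=79? ✓; start t=108 <= t=566? ✓; end t=191 >= t=372? ✗ → no.
P6: end t=102 > t=79? ✓; start t=16 <= t=566? ✓; end t=102 >= t=372? ✗ → no.
P7: end t=398 > t=79? ✓; start t=173 <= t=566? ✓; end t=398 >= t=372? ✓ → yes.
Result: P2, P7.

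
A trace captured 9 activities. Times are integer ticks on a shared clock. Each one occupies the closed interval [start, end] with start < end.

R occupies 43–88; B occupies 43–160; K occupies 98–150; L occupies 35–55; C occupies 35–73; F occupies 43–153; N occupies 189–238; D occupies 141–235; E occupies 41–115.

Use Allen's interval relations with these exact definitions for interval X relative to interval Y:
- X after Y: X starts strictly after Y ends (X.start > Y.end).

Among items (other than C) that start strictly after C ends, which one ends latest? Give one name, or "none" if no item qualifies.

N

Target C = [35, 73].
B [43, 160] → overlapped-by → excluded.
D [141, 235] → after → candidate.
E [41, 115] → overlapped-by → excluded.
F [43, 153] → overlapped-by → excluded.
K [98, 150] → after → candidate.
L [35, 55] → starts → excluded.
N [189, 238] → after → candidate.
R [43, 88] → overlapped-by → excluded.
Among candidates, latest end is 238 → N.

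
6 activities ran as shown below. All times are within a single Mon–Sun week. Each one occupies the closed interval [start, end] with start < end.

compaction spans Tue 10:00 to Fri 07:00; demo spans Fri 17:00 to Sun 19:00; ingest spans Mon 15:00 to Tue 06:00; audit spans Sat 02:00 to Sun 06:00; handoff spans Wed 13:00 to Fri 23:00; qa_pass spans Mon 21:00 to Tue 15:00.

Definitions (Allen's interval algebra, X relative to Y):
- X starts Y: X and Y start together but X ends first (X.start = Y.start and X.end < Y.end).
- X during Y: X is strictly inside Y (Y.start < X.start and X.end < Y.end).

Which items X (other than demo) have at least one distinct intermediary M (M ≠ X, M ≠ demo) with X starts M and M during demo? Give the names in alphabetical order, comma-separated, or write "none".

none

Target demo = [Fri 17:00, Sun 19:00].
Intermediaries M with M during demo: audit.
Via audit — items with X starts audit: none.
Union: none.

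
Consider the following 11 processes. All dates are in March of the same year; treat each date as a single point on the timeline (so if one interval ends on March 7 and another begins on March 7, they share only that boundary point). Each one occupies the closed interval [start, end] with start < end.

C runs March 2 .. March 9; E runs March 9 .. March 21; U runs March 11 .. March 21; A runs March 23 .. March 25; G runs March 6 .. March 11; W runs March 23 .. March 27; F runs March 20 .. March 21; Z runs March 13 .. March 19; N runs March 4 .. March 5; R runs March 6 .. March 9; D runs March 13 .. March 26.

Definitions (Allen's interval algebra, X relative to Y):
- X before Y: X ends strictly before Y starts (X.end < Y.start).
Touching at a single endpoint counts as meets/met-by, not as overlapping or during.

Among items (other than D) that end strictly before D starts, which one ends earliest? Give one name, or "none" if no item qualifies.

Target D = [March 13, March 26].
A [March 23, March 25] → during → excluded.
C [March 2, March 9] → before → candidate.
E [March 9, March 21] → overlaps → excluded.
F [March 20, March 21] → during → excluded.
G [March 6, March 11] → before → candidate.
N [March 4, March 5] → before → candidate.
R [March 6, March 9] → before → candidate.
U [March 11, March 21] → overlaps → excluded.
W [March 23, March 27] → overlapped-by → excluded.
Z [March 13, March 19] → starts → excluded.
Among candidates, earliest end is March 5 → N.

N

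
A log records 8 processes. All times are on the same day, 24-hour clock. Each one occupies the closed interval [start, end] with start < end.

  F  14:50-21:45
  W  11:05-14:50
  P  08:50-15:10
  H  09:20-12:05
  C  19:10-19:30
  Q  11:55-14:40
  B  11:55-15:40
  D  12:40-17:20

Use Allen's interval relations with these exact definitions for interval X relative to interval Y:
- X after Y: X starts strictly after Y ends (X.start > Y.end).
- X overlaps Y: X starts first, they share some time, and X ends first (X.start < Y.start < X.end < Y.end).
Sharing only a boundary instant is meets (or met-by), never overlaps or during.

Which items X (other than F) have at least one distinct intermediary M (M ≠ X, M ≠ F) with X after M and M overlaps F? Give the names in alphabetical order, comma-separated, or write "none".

Target F = [14:50, 21:45].
Intermediaries M with M overlaps F: B, D, P.
Via B — items with X after B: C.
Via D — items with X after D: C.
Via P — items with X after P: C.
Union: C.

C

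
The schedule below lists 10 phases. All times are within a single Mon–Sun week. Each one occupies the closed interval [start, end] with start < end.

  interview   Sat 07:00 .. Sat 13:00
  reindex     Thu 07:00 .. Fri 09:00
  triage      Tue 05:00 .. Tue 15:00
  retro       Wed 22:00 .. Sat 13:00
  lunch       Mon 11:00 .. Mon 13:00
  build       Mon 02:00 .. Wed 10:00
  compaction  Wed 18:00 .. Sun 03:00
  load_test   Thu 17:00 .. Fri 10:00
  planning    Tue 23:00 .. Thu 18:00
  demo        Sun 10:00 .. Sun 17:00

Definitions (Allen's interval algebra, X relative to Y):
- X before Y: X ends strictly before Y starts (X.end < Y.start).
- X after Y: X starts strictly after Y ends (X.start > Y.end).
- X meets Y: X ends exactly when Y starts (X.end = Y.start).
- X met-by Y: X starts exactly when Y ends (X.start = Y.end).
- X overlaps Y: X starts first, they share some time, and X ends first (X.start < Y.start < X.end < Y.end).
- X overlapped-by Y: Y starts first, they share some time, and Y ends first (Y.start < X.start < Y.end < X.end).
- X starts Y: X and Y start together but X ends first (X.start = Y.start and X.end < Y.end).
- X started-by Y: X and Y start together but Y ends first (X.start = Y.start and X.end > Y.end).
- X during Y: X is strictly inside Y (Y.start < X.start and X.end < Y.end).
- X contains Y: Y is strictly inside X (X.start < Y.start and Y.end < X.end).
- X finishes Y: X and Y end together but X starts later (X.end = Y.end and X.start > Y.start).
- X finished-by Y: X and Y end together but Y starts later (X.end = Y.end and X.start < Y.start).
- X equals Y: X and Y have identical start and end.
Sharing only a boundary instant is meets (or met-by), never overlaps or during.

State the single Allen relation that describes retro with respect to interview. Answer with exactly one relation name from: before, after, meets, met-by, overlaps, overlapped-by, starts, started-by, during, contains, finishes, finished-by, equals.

finished-by

retro = [Wed 22:00, Sat 13:00]; interview = [Sat 07:00, Sat 13:00].
Compare endpoints: retro.start < interview.start, retro.start < interview.end, retro.end > interview.start, retro.end = interview.end.
That pattern is 'finished-by'.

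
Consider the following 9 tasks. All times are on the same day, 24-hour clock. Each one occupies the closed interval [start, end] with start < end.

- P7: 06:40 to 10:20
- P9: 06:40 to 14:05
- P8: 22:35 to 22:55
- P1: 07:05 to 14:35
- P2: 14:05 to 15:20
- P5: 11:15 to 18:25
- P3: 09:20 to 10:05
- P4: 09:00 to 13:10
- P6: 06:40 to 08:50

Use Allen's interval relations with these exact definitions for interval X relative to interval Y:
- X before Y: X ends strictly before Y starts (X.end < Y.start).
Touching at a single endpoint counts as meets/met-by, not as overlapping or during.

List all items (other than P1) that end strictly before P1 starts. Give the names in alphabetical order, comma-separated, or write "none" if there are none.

none

Target P1 = [07:05, 14:35].
P2 [14:05, 15:20] → overlapped-by → no.
P3 [09:20, 10:05] → during → no.
P4 [09:00, 13:10] → during → no.
P5 [11:15, 18:25] → overlapped-by → no.
P6 [06:40, 08:50] → overlaps → no.
P7 [06:40, 10:20] → overlaps → no.
P8 [22:35, 22:55] → after → no.
P9 [06:40, 14:05] → overlaps → no.
Result: none.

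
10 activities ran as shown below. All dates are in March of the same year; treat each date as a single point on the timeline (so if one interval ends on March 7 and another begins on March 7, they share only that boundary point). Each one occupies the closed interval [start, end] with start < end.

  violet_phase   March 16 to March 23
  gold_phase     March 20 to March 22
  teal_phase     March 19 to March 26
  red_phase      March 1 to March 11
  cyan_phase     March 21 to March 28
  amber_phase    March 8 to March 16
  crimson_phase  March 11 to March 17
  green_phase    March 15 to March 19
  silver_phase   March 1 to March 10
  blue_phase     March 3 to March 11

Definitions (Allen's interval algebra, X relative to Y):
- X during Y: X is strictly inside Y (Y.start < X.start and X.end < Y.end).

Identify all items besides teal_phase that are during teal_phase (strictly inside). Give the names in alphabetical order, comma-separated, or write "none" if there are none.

gold_phase

Target teal_phase = [March 19, March 26].
amber_phase [March 8, March 16] → before → no.
blue_phase [March 3, March 11] → before → no.
crimson_phase [March 11, March 17] → before → no.
cyan_phase [March 21, March 28] → overlapped-by → no.
gold_phase [March 20, March 22] → during → yes.
green_phase [March 15, March 19] → meets → no.
red_phase [March 1, March 11] → before → no.
silver_phase [March 1, March 10] → before → no.
violet_phase [March 16, March 23] → overlaps → no.
Result: gold_phase.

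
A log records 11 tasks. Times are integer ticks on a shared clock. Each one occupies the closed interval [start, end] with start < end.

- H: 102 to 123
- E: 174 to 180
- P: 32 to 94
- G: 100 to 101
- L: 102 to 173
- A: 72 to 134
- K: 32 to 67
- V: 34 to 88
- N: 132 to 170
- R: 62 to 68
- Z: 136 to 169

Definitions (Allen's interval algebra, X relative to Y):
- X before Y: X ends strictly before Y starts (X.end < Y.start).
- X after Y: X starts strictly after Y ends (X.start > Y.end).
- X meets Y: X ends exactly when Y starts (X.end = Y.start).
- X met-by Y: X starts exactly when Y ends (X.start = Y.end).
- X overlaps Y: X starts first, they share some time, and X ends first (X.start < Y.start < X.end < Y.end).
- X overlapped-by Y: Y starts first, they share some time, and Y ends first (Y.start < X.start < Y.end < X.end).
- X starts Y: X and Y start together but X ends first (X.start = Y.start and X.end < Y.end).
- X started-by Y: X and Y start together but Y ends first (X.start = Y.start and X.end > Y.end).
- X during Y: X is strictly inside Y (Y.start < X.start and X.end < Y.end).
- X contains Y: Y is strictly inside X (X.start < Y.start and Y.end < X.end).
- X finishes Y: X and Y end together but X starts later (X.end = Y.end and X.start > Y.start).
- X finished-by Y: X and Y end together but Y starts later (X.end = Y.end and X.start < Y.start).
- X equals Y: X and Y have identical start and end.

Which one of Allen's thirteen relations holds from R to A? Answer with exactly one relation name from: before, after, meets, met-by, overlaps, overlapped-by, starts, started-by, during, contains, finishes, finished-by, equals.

R = [62, 68]; A = [72, 134].
Compare endpoints: R.start < A.start, R.start < A.end, R.end < A.start, R.end < A.end.
That pattern is 'before'.

before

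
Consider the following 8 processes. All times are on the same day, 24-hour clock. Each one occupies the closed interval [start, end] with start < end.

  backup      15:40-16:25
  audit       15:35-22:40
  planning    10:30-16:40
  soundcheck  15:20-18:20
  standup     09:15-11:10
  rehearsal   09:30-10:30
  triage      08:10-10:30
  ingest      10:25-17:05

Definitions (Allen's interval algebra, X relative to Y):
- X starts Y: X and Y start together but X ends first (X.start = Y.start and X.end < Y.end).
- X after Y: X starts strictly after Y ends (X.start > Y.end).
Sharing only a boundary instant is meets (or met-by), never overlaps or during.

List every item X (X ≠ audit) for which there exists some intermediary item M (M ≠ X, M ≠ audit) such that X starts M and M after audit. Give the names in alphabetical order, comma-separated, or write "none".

Target audit = [15:35, 22:40].
Intermediaries M with M after audit: none.
Union: none.

none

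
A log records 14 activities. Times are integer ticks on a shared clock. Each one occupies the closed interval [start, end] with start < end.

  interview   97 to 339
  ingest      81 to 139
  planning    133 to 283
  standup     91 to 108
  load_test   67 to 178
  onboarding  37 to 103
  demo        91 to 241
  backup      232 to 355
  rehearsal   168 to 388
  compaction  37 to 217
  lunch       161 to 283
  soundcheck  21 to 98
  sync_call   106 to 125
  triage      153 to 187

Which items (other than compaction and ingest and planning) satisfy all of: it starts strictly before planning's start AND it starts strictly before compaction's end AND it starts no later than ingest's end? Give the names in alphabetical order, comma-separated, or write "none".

demo, interview, load_test, onboarding, soundcheck, standup, sync_call

Conditions: its start is strictly before planning's start (X.start < 133) AND its start is strictly before compaction's end (X.start < 217) AND its start is no later than ingest's end (X.start <= 139).
backup: start 232 < 133? ✗; start 232 < 217? ✗; start 232 <= 139? ✗ → no.
demo: start 91 < 133? ✓; start 91 < 217? ✓; start 91 <= 139? ✓ → yes.
interview: start 97 < 133? ✓; start 97 < 217? ✓; start 97 <= 139? ✓ → yes.
load_test: start 67 < 133? ✓; start 67 < 217? ✓; start 67 <= 139? ✓ → yes.
lunch: start 161 < 133? ✗; start 161 < 217? ✓; start 161 <= 139? ✗ → no.
onboarding: start 37 < 133? ✓; start 37 < 217? ✓; start 37 <= 139? ✓ → yes.
rehearsal: start 168 < 133? ✗; start 168 < 217? ✓; start 168 <= 139? ✗ → no.
soundcheck: start 21 < 133? ✓; start 21 < 217? ✓; start 21 <= 139? ✓ → yes.
standup: start 91 < 133? ✓; start 91 < 217? ✓; start 91 <= 139? ✓ → yes.
sync_call: start 106 < 133? ✓; start 106 < 217? ✓; start 106 <= 139? ✓ → yes.
triage: start 153 < 133? ✗; start 153 < 217? ✓; start 153 <= 139? ✗ → no.
Result: demo, interview, load_test, onboarding, soundcheck, standup, sync_call.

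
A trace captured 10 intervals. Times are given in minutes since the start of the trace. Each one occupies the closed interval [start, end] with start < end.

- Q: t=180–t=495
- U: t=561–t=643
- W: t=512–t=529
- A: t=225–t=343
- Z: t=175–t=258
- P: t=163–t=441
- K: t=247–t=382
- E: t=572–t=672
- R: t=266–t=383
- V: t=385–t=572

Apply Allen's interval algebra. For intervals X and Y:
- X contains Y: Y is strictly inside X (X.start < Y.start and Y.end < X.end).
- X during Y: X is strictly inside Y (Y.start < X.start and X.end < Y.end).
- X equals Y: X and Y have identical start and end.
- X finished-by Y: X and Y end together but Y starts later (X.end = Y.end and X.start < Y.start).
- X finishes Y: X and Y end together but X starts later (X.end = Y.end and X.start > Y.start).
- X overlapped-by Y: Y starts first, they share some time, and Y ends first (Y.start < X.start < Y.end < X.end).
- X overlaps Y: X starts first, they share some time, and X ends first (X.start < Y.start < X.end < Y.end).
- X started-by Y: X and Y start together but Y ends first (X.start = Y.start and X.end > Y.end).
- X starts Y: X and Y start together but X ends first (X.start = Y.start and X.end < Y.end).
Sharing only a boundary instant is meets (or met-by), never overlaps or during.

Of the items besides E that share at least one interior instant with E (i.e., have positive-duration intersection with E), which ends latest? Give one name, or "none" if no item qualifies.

Target E = [t=572, t=672].
A [t=225, t=343] → before → excluded.
K [t=247, t=382] → before → excluded.
P [t=163, t=441] → before → excluded.
Q [t=180, t=495] → before → excluded.
R [t=266, t=383] → before → excluded.
U [t=561, t=643] → overlaps → candidate.
V [t=385, t=572] → meets → excluded.
W [t=512, t=529] → before → excluded.
Z [t=175, t=258] → before → excluded.
Among candidates, latest end is t=643 → U.

U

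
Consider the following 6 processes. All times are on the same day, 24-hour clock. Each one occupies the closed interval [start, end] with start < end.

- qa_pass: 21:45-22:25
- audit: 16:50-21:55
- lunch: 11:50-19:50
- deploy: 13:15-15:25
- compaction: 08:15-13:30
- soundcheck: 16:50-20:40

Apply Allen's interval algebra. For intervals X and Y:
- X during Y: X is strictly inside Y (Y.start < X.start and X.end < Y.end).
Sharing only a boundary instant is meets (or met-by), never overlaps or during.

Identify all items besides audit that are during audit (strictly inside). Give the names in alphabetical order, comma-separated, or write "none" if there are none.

none

Target audit = [16:50, 21:55].
compaction [08:15, 13:30] → before → no.
deploy [13:15, 15:25] → before → no.
lunch [11:50, 19:50] → overlaps → no.
qa_pass [21:45, 22:25] → overlapped-by → no.
soundcheck [16:50, 20:40] → starts → no.
Result: none.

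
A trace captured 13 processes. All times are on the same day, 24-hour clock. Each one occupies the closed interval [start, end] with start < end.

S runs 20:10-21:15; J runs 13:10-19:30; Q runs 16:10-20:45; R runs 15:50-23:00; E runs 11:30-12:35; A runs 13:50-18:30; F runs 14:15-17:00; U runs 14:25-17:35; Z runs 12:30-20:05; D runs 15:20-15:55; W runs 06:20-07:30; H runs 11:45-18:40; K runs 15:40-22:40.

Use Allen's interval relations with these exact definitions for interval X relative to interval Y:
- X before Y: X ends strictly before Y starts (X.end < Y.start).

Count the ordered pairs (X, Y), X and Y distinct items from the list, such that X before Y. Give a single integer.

Checking all 156 ordered pairs for relation 'before'; matching pairs in alphabetical order:
(A, S): A before S ✓
(D, Q): D before Q ✓
(D, S): D before S ✓
(E, A): E before A ✓
(E, D): E before D ✓
(E, F): E before F ✓
(E, J): E before J ✓
(E, K): E before K ✓
(E, Q): E before Q ✓
(E, R): E before R ✓
(E, S): E before S ✓
(E, U): E before U ✓
(F, S): F before S ✓
(H, S): H before S ✓
(J, S): J before S ✓
(U, S): U before S ✓
(W, A): W before A ✓
(W, D): W before D ✓
(W, E): W before E ✓
(W, F): W before F ✓
(W, H): W before H ✓
(W, J): W before J ✓
(W, K): W before K ✓
(W, Q): W before Q ✓
... plus 5 further pairs not listed.
Count: 29.

29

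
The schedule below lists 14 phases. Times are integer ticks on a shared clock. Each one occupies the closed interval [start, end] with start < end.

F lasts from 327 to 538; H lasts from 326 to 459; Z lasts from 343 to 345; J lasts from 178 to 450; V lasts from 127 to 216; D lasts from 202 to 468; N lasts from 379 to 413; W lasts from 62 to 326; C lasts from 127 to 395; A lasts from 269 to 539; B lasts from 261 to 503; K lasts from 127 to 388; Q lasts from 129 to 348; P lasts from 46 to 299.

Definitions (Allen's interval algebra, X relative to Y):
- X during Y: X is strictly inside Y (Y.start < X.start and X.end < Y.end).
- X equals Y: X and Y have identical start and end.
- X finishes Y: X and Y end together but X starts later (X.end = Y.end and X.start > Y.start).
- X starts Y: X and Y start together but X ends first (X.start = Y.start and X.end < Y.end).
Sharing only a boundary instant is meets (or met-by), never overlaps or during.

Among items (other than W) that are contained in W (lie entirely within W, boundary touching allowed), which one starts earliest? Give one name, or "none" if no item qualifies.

Target W = [62, 326].
A [269, 539] → overlapped-by → excluded.
B [261, 503] → overlapped-by → excluded.
C [127, 395] → overlapped-by → excluded.
D [202, 468] → overlapped-by → excluded.
F [327, 538] → after → excluded.
H [326, 459] → met-by → excluded.
J [178, 450] → overlapped-by → excluded.
K [127, 388] → overlapped-by → excluded.
N [379, 413] → after → excluded.
P [46, 299] → overlaps → excluded.
Q [129, 348] → overlapped-by → excluded.
V [127, 216] → during → candidate.
Z [343, 345] → after → excluded.
Among candidates, earliest start is 127 → V.

V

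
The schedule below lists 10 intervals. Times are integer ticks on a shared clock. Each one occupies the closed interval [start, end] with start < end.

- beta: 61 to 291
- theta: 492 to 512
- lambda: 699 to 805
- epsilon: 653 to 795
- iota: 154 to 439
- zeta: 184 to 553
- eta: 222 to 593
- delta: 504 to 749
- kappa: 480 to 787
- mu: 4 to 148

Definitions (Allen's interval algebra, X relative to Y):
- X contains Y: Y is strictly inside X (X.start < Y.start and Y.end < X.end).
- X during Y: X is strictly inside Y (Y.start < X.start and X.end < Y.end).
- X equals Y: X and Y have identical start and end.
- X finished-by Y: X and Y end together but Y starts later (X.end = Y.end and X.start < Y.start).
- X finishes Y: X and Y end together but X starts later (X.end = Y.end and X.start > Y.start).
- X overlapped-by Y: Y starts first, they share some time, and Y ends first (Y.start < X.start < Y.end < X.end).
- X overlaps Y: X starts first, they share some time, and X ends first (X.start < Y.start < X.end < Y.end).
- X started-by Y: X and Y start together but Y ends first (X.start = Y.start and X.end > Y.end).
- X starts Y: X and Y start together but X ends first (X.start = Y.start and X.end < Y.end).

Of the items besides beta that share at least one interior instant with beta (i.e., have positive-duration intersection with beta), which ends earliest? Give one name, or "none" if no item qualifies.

Target beta = [61, 291].
delta [504, 749] → after → excluded.
epsilon [653, 795] → after → excluded.
eta [222, 593] → overlapped-by → candidate.
iota [154, 439] → overlapped-by → candidate.
kappa [480, 787] → after → excluded.
lambda [699, 805] → after → excluded.
mu [4, 148] → overlaps → candidate.
theta [492, 512] → after → excluded.
zeta [184, 553] → overlapped-by → candidate.
Among candidates, earliest end is 148 → mu.

mu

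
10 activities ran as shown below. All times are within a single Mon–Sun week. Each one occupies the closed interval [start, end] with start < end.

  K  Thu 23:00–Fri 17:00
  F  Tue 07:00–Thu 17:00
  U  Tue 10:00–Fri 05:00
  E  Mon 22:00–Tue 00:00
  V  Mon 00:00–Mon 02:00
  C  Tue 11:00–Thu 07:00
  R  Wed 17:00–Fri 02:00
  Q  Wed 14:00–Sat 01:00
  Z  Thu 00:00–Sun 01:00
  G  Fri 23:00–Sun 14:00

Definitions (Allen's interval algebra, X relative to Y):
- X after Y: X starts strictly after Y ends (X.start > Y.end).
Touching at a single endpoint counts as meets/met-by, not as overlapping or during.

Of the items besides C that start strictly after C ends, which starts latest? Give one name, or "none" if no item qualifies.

Target C = [Tue 11:00, Thu 07:00].
E [Mon 22:00, Tue 00:00] → before → excluded.
F [Tue 07:00, Thu 17:00] → contains → excluded.
G [Fri 23:00, Sun 14:00] → after → candidate.
K [Thu 23:00, Fri 17:00] → after → candidate.
Q [Wed 14:00, Sat 01:00] → overlapped-by → excluded.
R [Wed 17:00, Fri 02:00] → overlapped-by → excluded.
U [Tue 10:00, Fri 05:00] → contains → excluded.
V [Mon 00:00, Mon 02:00] → before → excluded.
Z [Thu 00:00, Sun 01:00] → overlapped-by → excluded.
Among candidates, latest start is Fri 23:00 → G.

G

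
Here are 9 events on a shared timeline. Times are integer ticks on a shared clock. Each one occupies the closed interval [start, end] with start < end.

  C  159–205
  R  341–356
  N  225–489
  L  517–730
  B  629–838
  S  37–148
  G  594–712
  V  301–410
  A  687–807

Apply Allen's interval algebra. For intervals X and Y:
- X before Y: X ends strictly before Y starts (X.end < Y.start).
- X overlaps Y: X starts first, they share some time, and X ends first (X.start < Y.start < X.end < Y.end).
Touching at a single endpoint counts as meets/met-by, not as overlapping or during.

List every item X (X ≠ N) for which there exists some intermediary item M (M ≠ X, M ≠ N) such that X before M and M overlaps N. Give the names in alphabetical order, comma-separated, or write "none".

none

Target N = [225, 489].
Intermediaries M with M overlaps N: none.
Union: none.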